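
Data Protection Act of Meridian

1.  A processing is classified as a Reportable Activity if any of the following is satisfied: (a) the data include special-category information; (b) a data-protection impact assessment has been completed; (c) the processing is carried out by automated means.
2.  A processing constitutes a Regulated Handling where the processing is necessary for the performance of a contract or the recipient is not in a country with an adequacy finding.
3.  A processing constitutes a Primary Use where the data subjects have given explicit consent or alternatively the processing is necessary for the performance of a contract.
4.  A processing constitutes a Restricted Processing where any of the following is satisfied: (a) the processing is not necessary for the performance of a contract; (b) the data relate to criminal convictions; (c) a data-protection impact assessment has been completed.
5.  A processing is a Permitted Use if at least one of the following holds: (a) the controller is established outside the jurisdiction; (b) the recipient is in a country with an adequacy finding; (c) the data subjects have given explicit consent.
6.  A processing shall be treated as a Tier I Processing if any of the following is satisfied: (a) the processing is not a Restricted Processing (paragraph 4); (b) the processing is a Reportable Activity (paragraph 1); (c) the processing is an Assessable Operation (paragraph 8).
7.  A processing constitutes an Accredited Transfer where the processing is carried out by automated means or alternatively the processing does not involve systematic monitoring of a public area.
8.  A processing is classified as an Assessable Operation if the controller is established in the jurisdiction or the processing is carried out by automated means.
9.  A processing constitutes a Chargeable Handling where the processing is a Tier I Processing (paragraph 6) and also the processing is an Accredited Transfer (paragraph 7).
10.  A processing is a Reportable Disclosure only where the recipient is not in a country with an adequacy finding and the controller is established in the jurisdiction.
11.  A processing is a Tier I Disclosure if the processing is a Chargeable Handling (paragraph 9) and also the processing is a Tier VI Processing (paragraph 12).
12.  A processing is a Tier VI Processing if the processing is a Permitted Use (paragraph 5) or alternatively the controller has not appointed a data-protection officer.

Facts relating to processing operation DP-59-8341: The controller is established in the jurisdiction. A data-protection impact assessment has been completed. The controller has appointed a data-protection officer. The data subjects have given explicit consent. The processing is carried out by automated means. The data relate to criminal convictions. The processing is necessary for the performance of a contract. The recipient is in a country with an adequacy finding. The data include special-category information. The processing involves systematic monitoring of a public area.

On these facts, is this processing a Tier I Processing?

Yes

Under paragraph 4: the processing is not necessary for the performance of a contract? no; or the data relate to criminal convictions? yes; or a data-protection impact assessment has been completed? yes. So the processing is a Restricted Processing.
Under paragraph 1: the data include special-category information? yes; or a data-protection impact assessment has been completed? yes; or the processing is carried out by automated means? yes. So the processing is a Reportable Activity.
Under paragraph 8: the controller is established in the jurisdiction? yes; or the processing is carried out by automated means? yes. So the processing is an Assessable Operation.
Under paragraph 6: not a Restricted Processing (paragraph 4)? no; or Reportable Activity (paragraph 1)? yes; or Assessable Operation (paragraph 8)? yes. So the processing is a Tier I Processing.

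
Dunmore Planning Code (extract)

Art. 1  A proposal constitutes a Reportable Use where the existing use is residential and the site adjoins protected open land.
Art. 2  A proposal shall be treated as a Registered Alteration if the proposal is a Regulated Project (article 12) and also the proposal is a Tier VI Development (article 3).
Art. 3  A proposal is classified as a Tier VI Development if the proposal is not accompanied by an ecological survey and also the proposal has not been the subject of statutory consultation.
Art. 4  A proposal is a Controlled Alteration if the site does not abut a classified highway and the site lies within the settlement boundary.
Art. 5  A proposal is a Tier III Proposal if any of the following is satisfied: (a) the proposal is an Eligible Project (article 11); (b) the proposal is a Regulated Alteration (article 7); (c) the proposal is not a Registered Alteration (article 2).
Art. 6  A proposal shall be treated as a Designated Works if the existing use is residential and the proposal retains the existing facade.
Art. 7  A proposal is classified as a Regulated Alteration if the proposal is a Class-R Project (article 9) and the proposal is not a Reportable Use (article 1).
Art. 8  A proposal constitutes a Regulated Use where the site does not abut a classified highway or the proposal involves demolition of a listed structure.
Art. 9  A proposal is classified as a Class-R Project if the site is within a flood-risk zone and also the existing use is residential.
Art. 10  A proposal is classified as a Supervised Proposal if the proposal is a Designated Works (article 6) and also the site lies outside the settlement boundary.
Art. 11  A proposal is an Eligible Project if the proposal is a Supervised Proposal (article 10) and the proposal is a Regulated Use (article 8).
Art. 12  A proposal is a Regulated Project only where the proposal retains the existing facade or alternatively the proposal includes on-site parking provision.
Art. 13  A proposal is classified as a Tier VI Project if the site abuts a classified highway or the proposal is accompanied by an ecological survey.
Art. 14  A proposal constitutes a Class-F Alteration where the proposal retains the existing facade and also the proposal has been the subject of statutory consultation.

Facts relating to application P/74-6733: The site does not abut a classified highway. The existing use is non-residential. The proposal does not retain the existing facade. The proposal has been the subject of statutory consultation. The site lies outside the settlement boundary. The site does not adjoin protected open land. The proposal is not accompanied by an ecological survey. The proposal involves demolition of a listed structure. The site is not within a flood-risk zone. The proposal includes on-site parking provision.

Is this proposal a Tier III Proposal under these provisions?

Yes

Under article 6: the existing use is residential? no; and the proposal retains the existing facade? no. So the proposal is not a Designated Works.
Under article 10: Designated Works (article 6)? no; and the site lies outside the settlement boundary? yes. So the proposal is not a Supervised Proposal.
Under article 8: the site does not abut a classified highway? yes; or the proposal involves demolition of a listed structure? yes. So the proposal is a Regulated Use.
Under article 11: Supervised Proposal (article 10)? no; and Regulated Use (article 8)? yes. So the proposal is not an Eligible Project.
Under article 9: the site is within a flood-risk zone? no; and the existing use is residential? no. So the proposal is not a Class-R Project.
Under article 1: the existing use is residential? no; and the site adjoins protected open land? no. So the proposal is not a Reportable Use.
Under article 7: Class-R Project (article 9)? no; and not a Reportable Use (article 1)? yes. So the proposal is not a Regulated Alteration.
Under article 12: the proposal retains the existing facade? no; or the proposal includes on-site parking provision? yes. So the proposal is a Regulated Project.
Under article 3: the proposal is not accompanied by an ecological survey? yes; and the proposal has not been the subject of statutory consultation? no. So the proposal is not a Tier VI Development.
Under article 2: Regulated Project (article 12)? yes; and Tier VI Development (article 3)? no. So the proposal is not a Registered Alteration.
Under article 5: Eligible Project (article 11)? no; or Regulated Alteration (article 7)? no; or not a Registered Alteration (article 2)? yes. So the proposal is a Tier III Proposal.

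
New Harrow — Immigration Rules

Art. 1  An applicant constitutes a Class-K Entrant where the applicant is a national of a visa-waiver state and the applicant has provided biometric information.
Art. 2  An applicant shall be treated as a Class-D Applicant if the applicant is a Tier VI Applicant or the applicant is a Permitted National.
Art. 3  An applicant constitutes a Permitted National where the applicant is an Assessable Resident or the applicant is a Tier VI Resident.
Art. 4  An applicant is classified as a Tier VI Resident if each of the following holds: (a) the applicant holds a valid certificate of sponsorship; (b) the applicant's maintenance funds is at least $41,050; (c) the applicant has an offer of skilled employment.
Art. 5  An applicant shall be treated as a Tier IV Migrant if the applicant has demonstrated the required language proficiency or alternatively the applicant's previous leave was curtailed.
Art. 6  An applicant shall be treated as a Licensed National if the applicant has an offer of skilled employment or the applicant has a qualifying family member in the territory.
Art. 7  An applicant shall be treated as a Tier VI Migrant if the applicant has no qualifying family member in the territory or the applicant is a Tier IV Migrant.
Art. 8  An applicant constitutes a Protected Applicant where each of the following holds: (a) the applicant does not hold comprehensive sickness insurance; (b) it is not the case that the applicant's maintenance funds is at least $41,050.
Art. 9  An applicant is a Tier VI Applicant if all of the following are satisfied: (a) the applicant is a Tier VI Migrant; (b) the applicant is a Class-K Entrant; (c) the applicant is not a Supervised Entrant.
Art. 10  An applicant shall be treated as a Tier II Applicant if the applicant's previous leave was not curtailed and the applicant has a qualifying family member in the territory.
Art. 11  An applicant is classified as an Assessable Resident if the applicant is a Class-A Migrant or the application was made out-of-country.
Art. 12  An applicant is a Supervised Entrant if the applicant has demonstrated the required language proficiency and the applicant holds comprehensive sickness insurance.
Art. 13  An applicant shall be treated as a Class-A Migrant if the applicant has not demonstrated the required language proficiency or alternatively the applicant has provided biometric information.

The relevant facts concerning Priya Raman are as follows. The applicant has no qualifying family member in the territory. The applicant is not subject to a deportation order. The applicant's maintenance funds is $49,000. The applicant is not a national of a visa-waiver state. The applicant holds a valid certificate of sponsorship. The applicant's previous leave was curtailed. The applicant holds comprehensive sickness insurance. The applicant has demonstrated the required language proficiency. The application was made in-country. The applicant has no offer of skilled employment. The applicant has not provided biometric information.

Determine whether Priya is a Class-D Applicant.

No

Under article 5: the applicant has demonstrated the required language proficiency? yes; or the applicant's previous leave was curtailed? yes. So the applicant is a Tier IV Migrant.
Under article 7: the applicant has no qualifying family member in the territory? yes; or Tier IV Migrant (article 5)? yes. So the applicant is a Tier VI Migrant.
Under article 1: the applicant is a national of a visa-waiver state? no; and the applicant has provided biometric information? no. So the applicant is not a Class-K Entrant.
Under article 12: the applicant has demonstrated the required language proficiency? yes; and the applicant holds comprehensive sickness insurance? yes. So the applicant is a Supervised Entrant.
Under article 9: Tier VI Migrant (article 7)? yes; and Class-K Entrant (article 1)? no; and not a Supervised Entrant (article 12)? no. So the applicant is not a Tier VI Applicant.
Under article 13: the applicant has not demonstrated the required language proficiency? no; or the applicant has provided biometric information? no. So the applicant is not a Class-A Migrant.
Under article 11: Class-A Migrant (article 13)? no; or the application was made out-of-country? no. So the applicant is not an Assessable Resident.
Under article 4: the applicant holds a valid certificate of sponsorship? yes; and applicant's maintenance funds: $49,000 ≥ $41,050? yes; and the applicant has an offer of skilled employment? no. So the applicant is not a Tier VI Resident.
Under article 3: Assessable Resident (article 11)? no; or Tier VI Resident (article 4)? no. So the applicant is not a Permitted National.
Under article 2: Tier VI Applicant (article 9)? no; or Permitted National (article 3)? no. So the applicant is not a Class-D Applicant.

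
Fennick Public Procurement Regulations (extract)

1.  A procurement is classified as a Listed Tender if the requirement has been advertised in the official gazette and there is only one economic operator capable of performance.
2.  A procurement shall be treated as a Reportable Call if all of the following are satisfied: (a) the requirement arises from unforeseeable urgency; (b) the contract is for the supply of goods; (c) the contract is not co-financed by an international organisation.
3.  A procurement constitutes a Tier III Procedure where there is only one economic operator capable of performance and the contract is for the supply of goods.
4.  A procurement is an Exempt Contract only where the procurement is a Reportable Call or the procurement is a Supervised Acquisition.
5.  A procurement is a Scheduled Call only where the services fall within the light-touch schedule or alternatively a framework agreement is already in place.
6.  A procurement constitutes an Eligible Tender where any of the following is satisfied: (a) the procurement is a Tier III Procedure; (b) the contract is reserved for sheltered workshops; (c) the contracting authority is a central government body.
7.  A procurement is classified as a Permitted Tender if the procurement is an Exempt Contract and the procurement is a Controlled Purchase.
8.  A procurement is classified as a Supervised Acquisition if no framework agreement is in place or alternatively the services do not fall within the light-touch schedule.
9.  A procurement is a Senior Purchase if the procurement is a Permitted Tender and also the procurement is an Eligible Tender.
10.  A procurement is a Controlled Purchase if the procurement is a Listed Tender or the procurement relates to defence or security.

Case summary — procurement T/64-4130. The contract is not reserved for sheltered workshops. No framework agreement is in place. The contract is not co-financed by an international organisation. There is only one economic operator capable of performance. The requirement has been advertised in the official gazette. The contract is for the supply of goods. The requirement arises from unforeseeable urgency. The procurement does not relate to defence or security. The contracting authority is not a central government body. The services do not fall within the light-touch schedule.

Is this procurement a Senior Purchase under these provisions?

paragraph 2 — Reportable Call: [the requirement arises from unforeseeable urgency? yes] AND [the contract is for the supply of goods? yes] AND [the contract is not co-financed by an international organisation? yes] → satisfied.
paragraph 8 — Supervised Acquisition: [no framework agreement is in place? yes] OR [the services do not fall within the light-touch schedule? yes] → satisfied.
paragraph 4 — Exempt Contract: [Reportable Call (paragraph 2)? yes] OR [Supervised Acquisition (paragraph 8)? yes] → satisfied.
paragraph 1 — Listed Tender: [the requirement has been advertised in the official gazette? yes] AND [there is only one economic operator capable of performance? yes] → satisfied.
paragraph 10 — Controlled Purchase: [Listed Tender (paragraph 1)? yes] OR [the procurement relates to defence or security? no] → satisfied.
paragraph 7 — Permitted Tender: [Exempt Contract (paragraph 4)? yes] AND [Controlled Purchase (paragraph 10)? yes] → satisfied.
paragraph 3 — Tier III Procedure: [there is only one economic operator capable of performance? yes] AND [the contract is for the supply of goods? yes] → satisfied.
paragraph 6 — Eligible Tender: [Tier III Procedure (paragraph 3)? yes] OR [the contract is reserved for sheltered workshops? no] OR [the contracting authority is a central government body? no] → satisfied.
paragraph 9 — Senior Purchase: [Permitted Tender (paragraph 7)? yes] AND [Eligible Tender (paragraph 6)? yes] → satisfied.

Yes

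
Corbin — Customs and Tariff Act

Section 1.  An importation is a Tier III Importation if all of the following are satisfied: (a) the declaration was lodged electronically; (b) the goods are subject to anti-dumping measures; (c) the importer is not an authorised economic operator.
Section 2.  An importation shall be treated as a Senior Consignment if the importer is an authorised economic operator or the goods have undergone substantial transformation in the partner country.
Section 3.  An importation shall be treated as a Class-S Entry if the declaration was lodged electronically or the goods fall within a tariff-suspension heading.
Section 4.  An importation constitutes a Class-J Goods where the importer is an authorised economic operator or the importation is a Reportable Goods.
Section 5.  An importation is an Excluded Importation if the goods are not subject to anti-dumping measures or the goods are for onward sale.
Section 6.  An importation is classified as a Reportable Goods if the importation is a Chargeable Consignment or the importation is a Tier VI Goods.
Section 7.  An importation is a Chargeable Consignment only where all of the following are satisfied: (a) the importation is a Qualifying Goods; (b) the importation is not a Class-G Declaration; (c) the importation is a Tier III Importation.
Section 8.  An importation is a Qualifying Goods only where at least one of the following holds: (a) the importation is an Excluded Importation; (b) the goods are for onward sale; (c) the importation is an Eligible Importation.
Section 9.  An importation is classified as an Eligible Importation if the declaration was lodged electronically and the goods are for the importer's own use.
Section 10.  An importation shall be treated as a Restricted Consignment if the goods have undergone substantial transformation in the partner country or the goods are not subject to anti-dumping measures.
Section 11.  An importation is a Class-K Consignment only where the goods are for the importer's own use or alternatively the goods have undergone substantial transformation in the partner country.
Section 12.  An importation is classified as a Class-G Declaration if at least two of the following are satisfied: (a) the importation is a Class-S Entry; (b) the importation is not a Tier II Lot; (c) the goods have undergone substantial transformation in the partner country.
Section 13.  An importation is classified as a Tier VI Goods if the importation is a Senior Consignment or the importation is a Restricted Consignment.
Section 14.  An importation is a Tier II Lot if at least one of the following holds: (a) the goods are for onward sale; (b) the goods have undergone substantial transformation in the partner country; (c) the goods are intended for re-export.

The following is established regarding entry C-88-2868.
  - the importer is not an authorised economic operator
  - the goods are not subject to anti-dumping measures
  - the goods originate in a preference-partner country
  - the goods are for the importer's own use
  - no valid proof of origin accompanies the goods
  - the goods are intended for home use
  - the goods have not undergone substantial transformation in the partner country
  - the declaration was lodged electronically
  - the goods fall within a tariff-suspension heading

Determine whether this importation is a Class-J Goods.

Under section 5: the goods are not subject to anti-dumping measures? yes; or the goods are for onward sale? no. So the importation is an Excluded Importation.
Under section 9: the declaration was lodged electronically? yes; and the goods are for the importer's own use? yes. So the importation is an Eligible Importation.
Under section 8: Excluded Importation (section 5)? yes; or the goods are for onward sale? no; or Eligible Importation (section 9)? yes. So the importation is a Qualifying Goods.
Under section 3: the declaration was lodged electronically? yes; or the goods fall within a tariff-suspension heading? yes. So the importation is a Class-S Entry.
Under section 14: the goods are for onward sale? no; or the goods have undergone substantial transformation in the partner country? no; or the goods are intended for re-export? no. So the importation is not a Tier II Lot.
Under section 12: Class-S Entry (section 3)? yes; not a Tier II Lot (section 14)? yes; the goods have undergone substantial transformation in the partner country? no — 2 of 3 hold (need ≥2) → satisfied.
Under section 1: the declaration was lodged electronically? yes; and the goods are subject to anti-dumping measures? no; and the importer is not an authorised economic operator? yes. So the importation is not a Tier III Importation.
Under section 7: Qualifying Goods (section 8)? yes; and not a Class-G Declaration (section 12)? no; and Tier III Importation (section 1)? no. So the importation is not a Chargeable Consignment.
Under section 2: the importer is an authorised economic operator? no; or the goods have undergone substantial transformation in the partner country? no. So the importation is not a Senior Consignment.
Under section 10: the goods have undergone substantial transformation in the partner country? no; or the goods are not subject to anti-dumping measures? yes. So the importation is a Restricted Consignment.
Under section 13: Senior Consignment (section 2)? no; or Restricted Consignment (section 10)? yes. So the importation is a Tier VI Goods.
Under section 6: Chargeable Consignment (section 7)? no; or Tier VI Goods (section 13)? yes. So the importation is a Reportable Goods.
Under section 4: the importer is an authorised economic operator? no; or Reportable Goods (section 6)? yes. So the importation is a Class-J Goods.

Yes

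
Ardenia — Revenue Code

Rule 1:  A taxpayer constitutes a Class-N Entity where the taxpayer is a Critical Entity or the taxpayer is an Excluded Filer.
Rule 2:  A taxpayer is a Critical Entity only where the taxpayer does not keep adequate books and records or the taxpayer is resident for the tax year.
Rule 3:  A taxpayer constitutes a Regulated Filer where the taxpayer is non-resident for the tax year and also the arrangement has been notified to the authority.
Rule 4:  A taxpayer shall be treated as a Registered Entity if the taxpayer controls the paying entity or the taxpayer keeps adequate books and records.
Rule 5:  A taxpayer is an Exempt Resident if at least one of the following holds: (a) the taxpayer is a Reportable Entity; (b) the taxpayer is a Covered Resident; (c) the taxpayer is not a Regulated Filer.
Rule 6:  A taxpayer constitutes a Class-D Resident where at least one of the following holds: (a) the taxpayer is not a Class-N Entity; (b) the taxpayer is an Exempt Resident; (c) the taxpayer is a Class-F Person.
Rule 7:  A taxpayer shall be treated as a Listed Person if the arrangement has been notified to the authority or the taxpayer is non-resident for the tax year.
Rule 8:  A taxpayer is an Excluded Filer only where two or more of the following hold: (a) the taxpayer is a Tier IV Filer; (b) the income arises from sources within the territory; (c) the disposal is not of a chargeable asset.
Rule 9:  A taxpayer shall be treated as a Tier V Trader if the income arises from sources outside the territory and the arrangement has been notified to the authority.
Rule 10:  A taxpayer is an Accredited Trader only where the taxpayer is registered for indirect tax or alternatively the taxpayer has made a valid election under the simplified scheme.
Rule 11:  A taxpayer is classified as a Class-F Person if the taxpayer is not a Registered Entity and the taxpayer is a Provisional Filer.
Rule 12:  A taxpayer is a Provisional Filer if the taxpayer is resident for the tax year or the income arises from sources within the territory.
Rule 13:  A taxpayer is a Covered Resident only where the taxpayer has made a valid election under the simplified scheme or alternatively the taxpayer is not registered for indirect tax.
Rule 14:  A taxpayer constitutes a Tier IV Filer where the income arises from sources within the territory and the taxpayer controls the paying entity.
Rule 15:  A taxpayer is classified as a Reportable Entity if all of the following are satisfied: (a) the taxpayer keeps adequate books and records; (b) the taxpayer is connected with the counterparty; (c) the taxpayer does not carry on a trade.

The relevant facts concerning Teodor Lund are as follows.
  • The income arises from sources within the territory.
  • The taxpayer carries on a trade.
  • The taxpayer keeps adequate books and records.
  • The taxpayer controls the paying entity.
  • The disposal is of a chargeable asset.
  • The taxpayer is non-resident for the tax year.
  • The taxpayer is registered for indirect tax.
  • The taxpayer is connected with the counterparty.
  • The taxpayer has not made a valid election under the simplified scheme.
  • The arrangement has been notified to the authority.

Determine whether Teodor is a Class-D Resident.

No

Under rule 2: the taxpayer does not keep adequate books and records? no; or the taxpayer is resident for the tax year? no. So the taxpayer is not a Critical Entity.
Under rule 14: the income arises from sources within the territory? yes; and the taxpayer controls the paying entity? yes. So the taxpayer is a Tier IV Filer.
Under rule 8: Tier IV Filer (rule 14)? yes; the income arises from sources within the territory? yes; the disposal is not of a chargeable asset? no — 2 of 3 hold (need ≥2) → satisfied.
Under rule 1: Critical Entity (rule 2)? no; or Excluded Filer (rule 8)? yes. So the taxpayer is a Class-N Entity.
Under rule 15: the taxpayer keeps adequate books and records? yes; and the taxpayer is connected with the counterparty? yes; and the taxpayer does not carry on a trade? no. So the taxpayer is not a Reportable Entity.
Under rule 13: the taxpayer has made a valid election under the simplified scheme? no; or the taxpayer is not registered for indirect tax? no. So the taxpayer is not a Covered Resident.
Under rule 3: the taxpayer is non-resident for the tax year? yes; and the arrangement has been notified to the authority? yes. So the taxpayer is a Regulated Filer.
Under rule 5: Reportable Entity (rule 15)? no; or Covered Resident (rule 13)? no; or not a Regulated Filer (rule 3)? no. So the taxpayer is not an Exempt Resident.
Under rule 4: the taxpayer controls the paying entity? yes; or the taxpayer keeps adequate books and records? yes. So the taxpayer is a Registered Entity.
Under rule 12: the taxpayer is resident for the tax year? no; or the income arises from sources within the territory? yes. So the taxpayer is a Provisional Filer.
Under rule 11: not a Registered Entity (rule 4)? no; and Provisional Filer (rule 12)? yes. So the taxpayer is not a Class-F Person.
Under rule 6: not a Class-N Entity (rule 1)? no; or Exempt Resident (rule 5)? no; or Class-F Person (rule 11)? no. So the taxpayer is not a Class-D Resident.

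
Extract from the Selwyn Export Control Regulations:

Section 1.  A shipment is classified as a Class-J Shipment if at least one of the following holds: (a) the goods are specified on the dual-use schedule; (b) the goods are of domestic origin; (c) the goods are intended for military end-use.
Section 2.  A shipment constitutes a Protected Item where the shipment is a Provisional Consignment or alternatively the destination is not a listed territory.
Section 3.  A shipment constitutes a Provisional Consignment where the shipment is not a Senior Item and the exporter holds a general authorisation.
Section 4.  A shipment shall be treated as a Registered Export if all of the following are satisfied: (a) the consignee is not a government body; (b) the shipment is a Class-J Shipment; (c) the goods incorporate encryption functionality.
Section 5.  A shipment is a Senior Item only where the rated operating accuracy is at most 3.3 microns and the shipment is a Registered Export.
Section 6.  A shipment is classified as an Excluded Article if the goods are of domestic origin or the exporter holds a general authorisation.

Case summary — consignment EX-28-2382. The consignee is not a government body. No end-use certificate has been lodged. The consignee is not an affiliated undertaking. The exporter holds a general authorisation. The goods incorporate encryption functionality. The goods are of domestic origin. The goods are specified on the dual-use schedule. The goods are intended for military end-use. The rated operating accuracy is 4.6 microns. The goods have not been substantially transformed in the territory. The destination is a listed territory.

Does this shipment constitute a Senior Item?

No

section 1 — Class-J Shipment: [the goods are specified on the dual-use schedule? yes] OR [the goods are of domestic origin? yes] OR [the goods are intended for military end-use? yes] → satisfied.
section 4 — Registered Export: [the consignee is not a government body? yes] AND [Class-J Shipment (section 1)? yes] AND [the goods incorporate encryption functionality? yes] → satisfied.
section 5 — Senior Item: [rated operating accuracy: 4.6 microns ≤ 3.3 microns? no] AND [Registered Export (section 4)? yes] → not satisfied.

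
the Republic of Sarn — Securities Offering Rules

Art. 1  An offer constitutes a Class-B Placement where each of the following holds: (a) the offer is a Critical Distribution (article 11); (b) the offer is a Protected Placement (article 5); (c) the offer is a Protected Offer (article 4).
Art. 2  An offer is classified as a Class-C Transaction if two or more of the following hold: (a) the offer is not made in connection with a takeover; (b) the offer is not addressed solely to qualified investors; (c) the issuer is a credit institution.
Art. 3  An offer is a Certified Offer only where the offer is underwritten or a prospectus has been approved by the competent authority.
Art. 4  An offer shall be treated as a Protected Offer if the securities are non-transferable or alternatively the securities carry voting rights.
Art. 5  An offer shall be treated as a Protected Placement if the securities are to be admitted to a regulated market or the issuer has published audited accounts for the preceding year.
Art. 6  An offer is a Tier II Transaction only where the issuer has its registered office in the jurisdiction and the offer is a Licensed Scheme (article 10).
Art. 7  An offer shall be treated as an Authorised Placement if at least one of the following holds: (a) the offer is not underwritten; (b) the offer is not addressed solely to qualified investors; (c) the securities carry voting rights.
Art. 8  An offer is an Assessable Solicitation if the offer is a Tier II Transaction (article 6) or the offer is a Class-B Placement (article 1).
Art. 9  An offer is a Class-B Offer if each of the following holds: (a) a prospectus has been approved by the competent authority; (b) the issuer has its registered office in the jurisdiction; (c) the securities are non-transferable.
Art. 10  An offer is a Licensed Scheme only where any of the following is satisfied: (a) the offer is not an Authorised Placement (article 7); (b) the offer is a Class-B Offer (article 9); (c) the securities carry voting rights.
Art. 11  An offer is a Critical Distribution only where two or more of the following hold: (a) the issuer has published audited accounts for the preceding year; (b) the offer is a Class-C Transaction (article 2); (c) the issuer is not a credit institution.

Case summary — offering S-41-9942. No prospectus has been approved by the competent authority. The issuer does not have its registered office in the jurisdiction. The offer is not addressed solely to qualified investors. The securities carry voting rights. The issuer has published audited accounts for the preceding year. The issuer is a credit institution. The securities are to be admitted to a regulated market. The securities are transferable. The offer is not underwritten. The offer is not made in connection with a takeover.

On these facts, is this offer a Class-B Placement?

Yes

article 2 — Class-C Transaction: the offer is not made in connection with a takeover? yes; the offer is not addressed solely to qualified investors? yes; the issuer is a credit institution? yes — 3 of 3 hold (need ≥2) → satisfied.
article 11 — Critical Distribution: the issuer has published audited accounts for the preceding year? yes; Class-C Transaction (article 2)? yes; the issuer is not a credit institution? no — 2 of 3 hold (need ≥2) → satisfied.
article 5 — Protected Placement: [the securities are to be admitted to a regulated market? yes] OR [the issuer has published audited accounts for the preceding year? yes] → satisfied.
article 4 — Protected Offer: [the securities are non-transferable? no] OR [the securities carry voting rights? yes] → satisfied.
article 1 — Class-B Placement: [Critical Distribution (article 11)? yes] AND [Protected Placement (article 5)? yes] AND [Protected Offer (article 4)? yes] → satisfied.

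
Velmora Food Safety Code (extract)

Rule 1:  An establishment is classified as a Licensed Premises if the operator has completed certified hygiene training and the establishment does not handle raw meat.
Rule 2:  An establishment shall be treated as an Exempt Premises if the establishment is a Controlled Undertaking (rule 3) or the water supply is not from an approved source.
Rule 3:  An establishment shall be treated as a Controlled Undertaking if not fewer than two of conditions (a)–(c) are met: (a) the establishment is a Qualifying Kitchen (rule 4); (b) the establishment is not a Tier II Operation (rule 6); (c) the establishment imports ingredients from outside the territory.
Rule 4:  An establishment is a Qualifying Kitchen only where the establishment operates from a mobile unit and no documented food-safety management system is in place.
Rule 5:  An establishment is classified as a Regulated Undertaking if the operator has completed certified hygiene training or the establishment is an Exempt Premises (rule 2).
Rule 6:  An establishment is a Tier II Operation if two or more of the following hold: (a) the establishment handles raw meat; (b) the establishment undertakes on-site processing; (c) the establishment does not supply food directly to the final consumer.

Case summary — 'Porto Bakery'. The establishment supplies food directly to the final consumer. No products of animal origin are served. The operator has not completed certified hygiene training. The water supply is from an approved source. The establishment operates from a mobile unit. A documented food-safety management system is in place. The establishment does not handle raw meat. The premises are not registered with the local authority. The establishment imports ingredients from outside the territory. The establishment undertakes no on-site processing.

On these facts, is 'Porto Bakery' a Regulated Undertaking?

Under rule 4: the establishment operates from a mobile unit? yes; and no documented food-safety management system is in place? no. So the establishment is not a Qualifying Kitchen.
Under rule 6: the establishment handles raw meat? no; the establishment undertakes on-site processing? no; the establishment does not supply food directly to the final consumer? no — 0 of 3 hold (need ≥2) → not satisfied.
Under rule 3: Qualifying Kitchen (rule 4)? no; not a Tier II Operation (rule 6)? yes; the establishment imports ingredients from outside the territory? yes — 2 of 3 hold (need ≥2) → satisfied.
Under rule 2: Controlled Undertaking (rule 3)? yes; or the water supply is not from an approved source? no. So the establishment is an Exempt Premises.
Under rule 5: the operator has completed certified hygiene training? no; or Exempt Premises (rule 2)? yes. So the establishment is a Regulated Undertaking.

Yes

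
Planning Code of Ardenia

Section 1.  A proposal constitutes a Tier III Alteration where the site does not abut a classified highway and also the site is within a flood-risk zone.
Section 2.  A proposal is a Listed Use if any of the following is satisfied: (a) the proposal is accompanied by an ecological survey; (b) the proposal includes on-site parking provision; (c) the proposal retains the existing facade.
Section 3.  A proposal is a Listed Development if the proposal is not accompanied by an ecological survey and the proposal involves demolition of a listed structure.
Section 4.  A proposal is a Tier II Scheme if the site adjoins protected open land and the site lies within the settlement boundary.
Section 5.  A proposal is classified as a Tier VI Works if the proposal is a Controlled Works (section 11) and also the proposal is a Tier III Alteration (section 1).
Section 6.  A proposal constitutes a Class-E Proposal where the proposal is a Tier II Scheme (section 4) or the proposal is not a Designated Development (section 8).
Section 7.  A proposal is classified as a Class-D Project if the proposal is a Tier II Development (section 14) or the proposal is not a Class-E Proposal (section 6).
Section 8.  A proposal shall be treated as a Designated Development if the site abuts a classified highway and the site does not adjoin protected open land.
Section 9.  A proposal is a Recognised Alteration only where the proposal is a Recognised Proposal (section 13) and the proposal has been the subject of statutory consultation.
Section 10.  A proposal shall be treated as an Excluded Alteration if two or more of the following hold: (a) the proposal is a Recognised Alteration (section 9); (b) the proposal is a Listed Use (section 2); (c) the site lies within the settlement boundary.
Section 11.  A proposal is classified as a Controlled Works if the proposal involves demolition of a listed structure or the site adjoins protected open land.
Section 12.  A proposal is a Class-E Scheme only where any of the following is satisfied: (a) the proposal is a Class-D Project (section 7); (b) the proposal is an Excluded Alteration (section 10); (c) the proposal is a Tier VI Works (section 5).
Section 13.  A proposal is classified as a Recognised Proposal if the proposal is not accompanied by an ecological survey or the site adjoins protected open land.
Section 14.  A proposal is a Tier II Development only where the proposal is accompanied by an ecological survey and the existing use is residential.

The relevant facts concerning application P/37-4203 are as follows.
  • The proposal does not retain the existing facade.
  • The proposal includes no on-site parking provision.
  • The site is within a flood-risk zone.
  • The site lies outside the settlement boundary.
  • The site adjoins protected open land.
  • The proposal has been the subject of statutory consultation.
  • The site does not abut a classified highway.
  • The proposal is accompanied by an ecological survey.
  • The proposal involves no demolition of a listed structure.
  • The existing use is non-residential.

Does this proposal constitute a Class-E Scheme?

Yes

section 14 — Tier II Development: [the proposal is accompanied by an ecological survey? yes] AND [the existing use is residential? no] → not satisfied.
section 4 — Tier II Scheme: [the site adjoins protected open land? yes] AND [the site lies within the settlement boundary? no] → not satisfied.
section 8 — Designated Development: [the site abuts a classified highway? no] AND [the site does not adjoin protected open land? no] → not satisfied.
section 6 — Class-E Proposal: [Tier II Scheme (section 4)? no] OR [not a Designated Development (section 8)? yes] → satisfied.
section 7 — Class-D Project: [Tier II Development (section 14)? no] OR [not a Class-E Proposal (section 6)? no] → not satisfied.
section 13 — Recognised Proposal: [the proposal is not accompanied by an ecological survey? no] OR [the site adjoins protected open land? yes] → satisfied.
section 9 — Recognised Alteration: [Recognised Proposal (section 13)? yes] AND [the proposal has been the subject of statutory consultation? yes] → satisfied.
section 2 — Listed Use: [the proposal is accompanied by an ecological survey? yes] OR [the proposal includes on-site parking provision? no] OR [the proposal retains the existing facade? no] → satisfied.
section 10 — Excluded Alteration: Recognised Alteration (section 9)? yes; Listed Use (section 2)? yes; the site lies within the settlement boundary? no — 2 of 3 hold (need ≥2) → satisfied.
section 11 — Controlled Works: [the proposal involves demolition of a listed structure? no] OR [the site adjoins protected open land? yes] → satisfied.
section 1 — Tier III Alteration: [the site does not abut a classified highway? yes] AND [the site is within a flood-risk zone? yes] → satisfied.
section 5 — Tier VI Works: [Controlled Works (section 11)? yes] AND [Tier III Alteration (section 1)? yes] → satisfied.
section 12 — Class-E Scheme: [Class-D Project (section 7)? no] OR [Excluded Alteration (section 10)? yes] OR [Tier VI Works (section 5)? yes] → satisfied.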